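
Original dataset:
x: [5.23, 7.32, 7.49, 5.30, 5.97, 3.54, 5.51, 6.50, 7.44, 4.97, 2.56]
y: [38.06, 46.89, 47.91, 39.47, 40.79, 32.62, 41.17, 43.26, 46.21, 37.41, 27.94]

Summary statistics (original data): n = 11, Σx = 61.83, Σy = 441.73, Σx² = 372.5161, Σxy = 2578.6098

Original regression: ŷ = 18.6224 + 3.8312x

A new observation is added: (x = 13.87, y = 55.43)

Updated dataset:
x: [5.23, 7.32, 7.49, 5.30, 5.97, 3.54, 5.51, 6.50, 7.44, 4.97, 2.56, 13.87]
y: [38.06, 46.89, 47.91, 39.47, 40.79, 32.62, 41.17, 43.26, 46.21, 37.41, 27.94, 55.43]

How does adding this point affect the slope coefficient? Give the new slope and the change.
The slope changes from 3.8312 to 2.4175 (change of -1.4137, or -36.9%).

The new point has HIGH LEVERAGE: x = 13.87 is far from the original mean x̄ = 61.83/11 ≈ 5.62 (original range [2.56, 7.49]).

Step 1: Update the sums with the new point (n goes from 11 to 12)
Σx  = 61.83 + 13.87 = 75.70
Σy  = 441.73 + 55.43 = 497.16
Σx² = 372.5161 + 13.87² = 372.5161 + 192.3769 = 564.8930
Σxy = 2578.6098 + 13.87×55.43 = 2578.6098 + 768.8141 = 3347.4239

Step 2: Recompute the slope with b₁ = (nΣxy − ΣxΣy) / (nΣx² − (Σx)²)
Numerator   = 12×3347.4239 − 75.70×497.16 = 40169.0868 − 37635.0120 = 2534.0748
Denominator = 12×564.8930 − 75.70² = 6778.7160 − 5730.4900 = 1048.2260
b₁(new) = 2534.0748 / 1048.2260 = 2.4175

(Same formula on the original sums: (11×2578.6098 − 61.83×441.73) / (11×372.5161 − 61.83²) = 1052.5419 / 274.7282 = 3.8312, matching the given fit.)

Step 3: Change in slope
Δβ₁ = 2.4175 − 3.8312 = -1.4137
Relative change = -1.4137 / 3.8312 × 100% = -36.9%
→ the slope decreases when the point is added.

Because the point sits below the extension of the original line at a high-leverage x, it tilts the fit down.
In practice: refit with and without it and report both if conclusions differ; investigate whether it comes from the same population as the rest of the sample.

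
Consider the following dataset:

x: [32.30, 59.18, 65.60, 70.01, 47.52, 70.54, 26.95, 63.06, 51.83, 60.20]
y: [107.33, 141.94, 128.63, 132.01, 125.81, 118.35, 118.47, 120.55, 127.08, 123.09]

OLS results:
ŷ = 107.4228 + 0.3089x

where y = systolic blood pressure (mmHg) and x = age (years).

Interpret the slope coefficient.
For each additional year of age, predicted blood pressure increases by approximately 0.3089 mmHg.

The slope β₁ = 0.3089 gives the rate at which the fitted blood pressure changes with age.

Interpretation:
- Age up by 1 year → predicted blood pressure increases by 0.3089 mmHg
- The effect is assumed constant over the observed range of x (linearity)
- The sign (+) gives the direction; the magnitude 0.3089 gives the size of the effect per year

The intercept β₀ = 107.4228 is the predicted blood pressure when age = 0; since the smallest observed x is 26.95, this is an extrapolation and mainly anchors the line.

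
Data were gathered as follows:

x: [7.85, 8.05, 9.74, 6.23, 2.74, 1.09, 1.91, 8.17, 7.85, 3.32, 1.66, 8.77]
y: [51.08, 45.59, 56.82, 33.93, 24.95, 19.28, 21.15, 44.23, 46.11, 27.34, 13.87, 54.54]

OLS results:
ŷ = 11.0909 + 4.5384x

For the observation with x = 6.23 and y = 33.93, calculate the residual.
Residual = -5.4351

The residual is the difference between the actual value and the predicted value:

Residual = y - ŷ

Step 1: Calculate predicted value
ŷ = 11.0909 + 4.5384 × 6.23
ŷ = 39.3651

Step 2: Calculate residual
Residual = 33.93 - 39.3651
Residual = -5.4351

The residual is negative, so the observed y = 33.93 sits below the regression line (the line overestimates it by 5.4351).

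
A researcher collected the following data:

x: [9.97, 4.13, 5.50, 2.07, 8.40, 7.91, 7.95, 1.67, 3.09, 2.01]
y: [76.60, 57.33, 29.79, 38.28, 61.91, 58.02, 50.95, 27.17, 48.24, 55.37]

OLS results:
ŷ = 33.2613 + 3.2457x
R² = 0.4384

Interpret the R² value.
About 43.84% of the variability in y is accounted for by the regression on x (R² = 0.4384) — a moderate linear fit.

R² = 1 − SS_res/SS_tot compares the residual scatter to the total scatter of y about its mean.

Here R² = 0.4384:
- Explained: 43.84% of the variation in y
- Unexplained (residual): 100% − 43.84% = 56.16%
- Rule of thumb (below 0.3 weak; 0.3 to below 0.7 moderate; 0.7 and above strong) → moderate

Note: R² says nothing about causation, and a high R² does not by itself mean the linear form is appropriate — check the residuals.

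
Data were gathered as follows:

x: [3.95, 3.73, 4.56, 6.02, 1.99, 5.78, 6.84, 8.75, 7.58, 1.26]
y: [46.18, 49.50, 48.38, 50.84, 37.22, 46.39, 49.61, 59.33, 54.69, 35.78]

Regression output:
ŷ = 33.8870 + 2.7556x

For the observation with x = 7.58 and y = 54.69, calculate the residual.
Residual = -0.0844

The residual is the difference between the actual value and the predicted value:

Residual = y - ŷ

Step 1: Calculate predicted value
ŷ = 33.8870 + 2.7556 × 7.58
ŷ = 54.7744

Step 2: Calculate residual
Residual = 54.69 - 54.7744
Residual = -0.0844

The residual is negative, so the observed y = 54.69 sits below the regression line (the line overestimates it by 0.0844).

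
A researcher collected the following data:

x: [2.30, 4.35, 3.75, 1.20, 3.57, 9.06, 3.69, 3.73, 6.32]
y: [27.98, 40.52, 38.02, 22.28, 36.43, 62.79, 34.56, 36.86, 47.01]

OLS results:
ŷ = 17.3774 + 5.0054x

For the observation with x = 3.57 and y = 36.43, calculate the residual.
Residual = 1.1833

The residual is the difference between the actual value and the predicted value:

Residual = y - ŷ

Step 1: Calculate predicted value
ŷ = 17.3774 + 5.0054 × 3.57
ŷ = 35.2467

Step 2: Calculate residual
Residual = 36.43 - 35.2467
Residual = 1.1833

Sign check: y > ŷ, so the point is above the line and the fit underestimates here.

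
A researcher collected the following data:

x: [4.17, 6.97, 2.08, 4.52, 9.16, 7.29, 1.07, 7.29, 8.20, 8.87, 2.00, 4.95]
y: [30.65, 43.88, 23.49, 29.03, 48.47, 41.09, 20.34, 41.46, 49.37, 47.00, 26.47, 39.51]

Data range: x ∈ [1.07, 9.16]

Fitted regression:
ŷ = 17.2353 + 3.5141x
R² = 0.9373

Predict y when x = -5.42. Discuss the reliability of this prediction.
The equation gives ŷ = -1.8111; however x = -5.42 is 6.49 units below the observed range, so this extrapolated value should not be trusted.

Prediction calculation:
ŷ = 17.2353 + 3.5141 × (-5.42)
ŷ = -1.8111

Reliability:
- Data range: x ∈ [1.07, 9.16]
- Prediction point: x = -5.42 is 6.49 units below the observed range → this is EXTRAPOLATION, not interpolation

Why that matters here:
- The standard error of prediction grows with (x − x̄)², and x = -5.42 is far from x̄ = 5.55
- There are no observations near this x to validate the fitted line there
- Real relationships often flatten, saturate, or turn nonlinear at extremes

Report the number if required, but flag clearly that it is an extrapolation.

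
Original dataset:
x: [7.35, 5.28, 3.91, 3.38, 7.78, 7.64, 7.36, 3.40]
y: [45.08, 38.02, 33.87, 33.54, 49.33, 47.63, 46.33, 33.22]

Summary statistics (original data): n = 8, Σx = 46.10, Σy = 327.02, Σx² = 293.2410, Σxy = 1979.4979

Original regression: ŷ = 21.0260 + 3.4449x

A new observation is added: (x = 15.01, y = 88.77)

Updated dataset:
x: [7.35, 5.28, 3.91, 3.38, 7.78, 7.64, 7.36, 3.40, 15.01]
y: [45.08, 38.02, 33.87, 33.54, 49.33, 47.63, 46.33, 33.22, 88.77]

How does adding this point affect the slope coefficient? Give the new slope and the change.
New slope β₁ = 4.7172 versus 3.4449 before: a change of +1.2723 (+36.9%).

x = 15.01 lies well outside the original x-range [3.38, 7.78] (x̄ ≈ 5.76), so this observation has high leverage and can move the slope substantially.

Step 1: Update the sums with the new point (n goes from 8 to 9)
Σx  = 46.10 + 15.01 = 61.11
Σy  = 327.02 + 88.77 = 415.79
Σx² = 293.2410 + 15.01² = 293.2410 + 225.3001 = 518.5411
Σxy = 1979.4979 + 15.01×88.77 = 1979.4979 + 1332.4377 = 3311.9356

Step 2: Recompute the slope with b₁ = (nΣxy − ΣxΣy) / (nΣx² − (Σx)²)
Numerator   = 9×3311.9356 − 61.11×415.79 = 29807.4204 − 25408.9269 = 4398.4935
Denominator = 9×518.5411 − 61.11² = 4666.8699 − 3734.4321 = 932.4378
b₁(new) = 4398.4935 / 932.4378 = 4.7172

(Same formula on the original sums: (8×1979.4979 − 46.10×327.02) / (8×293.2410 − 46.10²) = 760.3612 / 220.7180 = 3.4449, matching the given fit.)

Step 3: Change in slope
Δβ₁ = 4.7172 − 3.4449 = +1.2723
Relative change = +1.2723 / 3.4449 × 100% = +36.9%
→ the slope increases when the point is added.

A high-leverage point only changes the slope if it is off the original line; here y = 88.77 is above the original trend, so the slope increases.
In practice: check such a point for data-entry or measurement error.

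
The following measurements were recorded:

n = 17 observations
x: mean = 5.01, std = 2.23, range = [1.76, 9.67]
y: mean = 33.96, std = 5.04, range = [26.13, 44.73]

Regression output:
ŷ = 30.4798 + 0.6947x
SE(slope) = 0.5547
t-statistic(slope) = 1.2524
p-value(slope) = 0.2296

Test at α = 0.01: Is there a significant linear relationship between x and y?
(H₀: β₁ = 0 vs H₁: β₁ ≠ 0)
Since p-value = 0.2296 ≥ α = 0.01, fail to reject H₀ — the slope is not significantly different from 0.

Hypothesis test for the slope coefficient:

H₀: β₁ = 0 (no linear relationship)
H₁: β₁ ≠ 0 (linear relationship exists)

Test statistic: t = β̂₁ / SE(β̂₁) = 0.6947 / 0.5547 = 1.2524

With df = 15, the two-sided p-value for |t| = 1.2524 is 0.2296.

Decision rule: reject H₀ if p-value < α.
p-value = 0.2296 ≥ α = 0.01 → fail to reject H₀.

Conclusion: the linear association between x and y is not significant at the 1% level.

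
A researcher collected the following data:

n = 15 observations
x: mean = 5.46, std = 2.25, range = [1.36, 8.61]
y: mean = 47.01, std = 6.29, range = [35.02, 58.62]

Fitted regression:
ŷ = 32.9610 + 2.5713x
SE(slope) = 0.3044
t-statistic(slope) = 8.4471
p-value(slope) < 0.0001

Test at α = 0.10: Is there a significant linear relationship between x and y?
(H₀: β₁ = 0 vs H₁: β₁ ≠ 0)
Reject H₀: p-value < 0.0001 < α = 0.10. The linear relationship is significant at the 10% level.

Hypothesis test for the slope coefficient:

H₀: β₁ = 0 (no linear relationship)
H₁: β₁ ≠ 0 (linear relationship exists)

Test statistic: t = β̂₁ / SE(β̂₁) = 2.5713 / 0.3044 = 8.4471

p < 0.0001: how often a slope estimate this far from 0 (in SE units) would arise by chance if β₁ were truly 0.

Decision rule: reject H₀ if p-value < α.
p-value < 0.0001 < α = 0.10 → reject H₀.

Conclusion: the linear association between x and y is significant at the 10% level.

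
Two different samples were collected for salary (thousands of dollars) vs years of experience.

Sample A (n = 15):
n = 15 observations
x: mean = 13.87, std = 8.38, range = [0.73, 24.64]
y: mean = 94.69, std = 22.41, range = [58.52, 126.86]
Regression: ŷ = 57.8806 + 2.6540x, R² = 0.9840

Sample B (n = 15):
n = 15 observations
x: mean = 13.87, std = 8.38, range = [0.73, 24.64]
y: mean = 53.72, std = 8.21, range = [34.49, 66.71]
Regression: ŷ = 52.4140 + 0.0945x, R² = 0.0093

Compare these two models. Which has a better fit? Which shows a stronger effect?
Model A has the better fit (R² = 0.9840 vs 0.0093). Model A shows the stronger effect (|β₁| = 2.6540 vs 0.0945).

Model Comparison:

Goodness of fit (R²):
- Model A: R² = 0.9840 → 98.40% of variance in salary explained
- Model B: R² = 0.0093 → 0.93% of variance in salary explained
- 0.9840 > 0.0093 → Model A has the better fit

Effect size (slope magnitude):
- Model A: β₁ = 2.6540 → predicted salary rises 2.6540 thousand dollars per additional year of experience
- Model B: β₁ = 0.0945 → predicted salary rises 0.0945 thousand dollars per additional year of experience
- |2.6540| > |0.0945| → Model A shows the stronger marginal effect

Notes:
- The two samples could reflect different populations, time periods, or measurement quality.
- A steeper slope doesn't make a better model if the scatter around the line is large.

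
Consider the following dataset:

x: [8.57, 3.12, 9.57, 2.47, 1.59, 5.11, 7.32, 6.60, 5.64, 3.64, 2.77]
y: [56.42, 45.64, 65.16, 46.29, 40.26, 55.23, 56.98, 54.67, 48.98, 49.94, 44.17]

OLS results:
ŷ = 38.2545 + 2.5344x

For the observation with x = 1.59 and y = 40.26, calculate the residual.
Residual = -2.0242

The residual is the difference between the actual value and the predicted value:

Residual = y - ŷ

Step 1: Calculate predicted value
ŷ = 38.2545 + 2.5344 × 1.59
ŷ = 42.2842

Step 2: Calculate residual
Residual = 40.26 - 42.2842
Residual = -2.0242

Sign check: y < ŷ, so the point is below the line and the fit overestimates here.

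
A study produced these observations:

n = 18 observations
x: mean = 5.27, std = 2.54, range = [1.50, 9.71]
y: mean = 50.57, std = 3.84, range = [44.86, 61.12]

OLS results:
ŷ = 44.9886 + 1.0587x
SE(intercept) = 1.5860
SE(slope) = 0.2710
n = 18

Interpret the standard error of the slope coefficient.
SE(slope) = 0.2710 measures the uncertainty in the estimated slope. The coefficient is estimated with moderate precision (SE/|β̂₁| = 25.6%).

SE(β̂₁) = s / √Sxx, where s is the residual standard deviation and Sxx = Σ(x − x̄)². It is the yardstick for how far β̂₁ = 1.0587 could plausibly be from the true slope.

Relative precision:
- SE / |β̂₁| = 0.2710 / 1.0587 = 25.6%
- Rule of thumb (under 20%: precise; 20% to under 50%: moderately precise; 50% or more: imprecise) → moderately precise

Rough 95% range (±2 SE): 1.0587 ± 0.5420 → (0.5167, 1.6007).

What drives SE(β̂₁): more residual scatter → larger SE; larger n (here n = 18) → smaller SE; wider spread of x values → smaller SE.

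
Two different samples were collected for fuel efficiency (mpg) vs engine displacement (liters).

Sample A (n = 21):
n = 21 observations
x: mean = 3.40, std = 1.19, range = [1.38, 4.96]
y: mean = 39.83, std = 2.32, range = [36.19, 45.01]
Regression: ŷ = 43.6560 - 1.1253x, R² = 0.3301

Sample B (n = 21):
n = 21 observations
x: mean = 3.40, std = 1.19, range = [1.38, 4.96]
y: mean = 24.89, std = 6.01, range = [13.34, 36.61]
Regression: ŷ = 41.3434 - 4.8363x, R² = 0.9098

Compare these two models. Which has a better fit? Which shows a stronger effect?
Model B has the better fit (R² = 0.9098 vs 0.3301). Model B shows the stronger effect (|β₁| = 4.8363 vs 1.1253).

Model Comparison:

Goodness of fit (R²):
- Model A: R² = 0.3301 → 33.01% of variance in fuel efficiency explained
- Model B: R² = 0.9098 → 90.98% of variance in fuel efficiency explained
- 0.9098 > 0.3301 → Model B has the better fit

Effect size (slope magnitude):
- Model A: β₁ = -1.1253 → predicted fuel efficiency falls 1.1253 mpg per additional liter of engine displacement
- Model B: β₁ = -4.8363 → predicted fuel efficiency falls 4.8363 mpg per additional liter of engine displacement
- |-1.1253| < |-4.8363| → Model B shows the stronger marginal effect

Note: A better fit (higher R²) doesn't necessarily mean a more important relationship.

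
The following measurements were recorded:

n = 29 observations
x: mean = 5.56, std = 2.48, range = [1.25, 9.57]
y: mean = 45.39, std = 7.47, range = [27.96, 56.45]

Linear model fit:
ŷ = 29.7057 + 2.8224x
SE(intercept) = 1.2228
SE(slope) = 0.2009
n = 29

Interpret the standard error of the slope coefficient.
The slope 2.8224 is pinned down to within about ±0.2009 (one SE) by these data — relative uncertainty 7.1%, i.e. precise.

SE(β̂₁) = 0.2009 says: if we drew many samples of n = 29 from the same population and refit each time, the fitted slopes would scatter with a standard deviation of roughly 0.2009 around the true β₁.

Relative precision:
- SE / |β̂₁| = 0.2009 / 2.8224 = 7.1%
- Rule of thumb (under 20%: precise; 20% to under 50%: moderately precise; 50% or more: imprecise) → precise

Rough 95% range (±2 SE): 2.8224 ± 0.4018 → (2.4206, 3.2242).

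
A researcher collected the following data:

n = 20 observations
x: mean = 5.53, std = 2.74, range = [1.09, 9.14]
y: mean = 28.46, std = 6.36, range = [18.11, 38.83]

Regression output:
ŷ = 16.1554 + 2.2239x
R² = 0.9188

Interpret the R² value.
About 91.88% of the variability in y is accounted for by the regression on x (R² = 0.9188) — a strong linear fit.

The coefficient of determination R² is the fraction of the total variation in y that the fitted line accounts for.

Here R² = 0.9188:
- Explained: 91.88% of the variation in y
- Unexplained (residual): 100% − 91.88% = 8.12%
- Rule of thumb (below 0.3 weak; 0.3 to below 0.7 moderate; 0.7 and above strong) → strong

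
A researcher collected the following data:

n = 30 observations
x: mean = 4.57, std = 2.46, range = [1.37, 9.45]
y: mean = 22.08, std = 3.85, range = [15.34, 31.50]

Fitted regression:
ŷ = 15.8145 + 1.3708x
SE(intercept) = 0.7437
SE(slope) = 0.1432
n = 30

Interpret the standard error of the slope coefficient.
SE(β̂₁) = 0.1432 is the estimated standard deviation of the slope estimate across repeated samples; relative to β̂₁ = 1.3708 that is 10.4%, a precise estimate.

SE(β̂₁) = 0.1432 says: if we drew many samples of n = 30 from the same population and refit each time, the fitted slopes would scatter with a standard deviation of roughly 0.1432 around the true β₁.

Relative precision:
- SE / |β̂₁| = 0.1432 / 1.3708 = 10.4%
- Rule of thumb (under 20%: precise; 20% to under 50%: moderately precise; 50% or more: imprecise) → precise

Link to the t-test: t = β̂₁ / SE(β̂₁) = 1.3708 / 0.1432 = 9.5726, the statistic for H₀: β₁ = 0.

What drives SE(β̂₁): more residual scatter → larger SE; wider spread of x values → smaller SE.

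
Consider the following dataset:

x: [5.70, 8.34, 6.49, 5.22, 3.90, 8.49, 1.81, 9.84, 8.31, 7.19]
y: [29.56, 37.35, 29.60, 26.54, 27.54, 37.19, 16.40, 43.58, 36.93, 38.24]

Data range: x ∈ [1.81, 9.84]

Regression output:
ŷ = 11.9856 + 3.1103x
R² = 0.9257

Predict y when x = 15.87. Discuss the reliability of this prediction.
ŷ = 61.3461 (extrapolation — x = 15.87 lies outside [1.81, 9.84], so reliability is low).

Prediction calculation:
ŷ = 11.9856 + 3.1103 × 15.87
ŷ = 61.3461

Reliability:
- Data range: x ∈ [1.81, 9.84]
- Prediction point: x = 15.87 is 6.03 units above the observed range → this is EXTRAPOLATION, not interpolation

Why that matters here:
- There are no observations near this x to validate the fitted line there
- The standard error of prediction grows with (x − x̄)², and x = 15.87 is far from x̄ = 6.53

Report the number if required, but flag clearly that it is an extrapolation.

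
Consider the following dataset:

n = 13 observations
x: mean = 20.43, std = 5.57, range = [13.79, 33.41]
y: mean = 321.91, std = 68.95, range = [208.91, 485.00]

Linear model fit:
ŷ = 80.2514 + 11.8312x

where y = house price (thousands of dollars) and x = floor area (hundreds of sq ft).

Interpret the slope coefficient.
For each additional hundred sq ft of floor area, predicted house price increases by approximately 11.8312 thousand dollars.

The slope β₁ = 11.8312 gives the rate at which the fitted house price changes with floor area.

Interpretation:
- Floor area up by 1 hundred sq ft → predicted house price increases by 11.8312 thousand dollars
- This is a linear approximation: the same per-unit change is assumed across the whole observed x range
- The sign (+) gives the direction; the magnitude 11.8312 gives the size of the effect per hundred sq ft

The intercept β₀ = 80.2514 is the predicted house price when floor area = 0; since the smallest observed x is 13.79, this is an extrapolation and mainly anchors the line.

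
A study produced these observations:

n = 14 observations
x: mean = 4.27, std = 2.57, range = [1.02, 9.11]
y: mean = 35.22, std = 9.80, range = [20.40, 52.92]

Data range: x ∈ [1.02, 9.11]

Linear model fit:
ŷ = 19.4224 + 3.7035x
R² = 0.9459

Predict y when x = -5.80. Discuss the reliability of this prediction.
ŷ = -2.0579 (extrapolation — x = -5.80 lies outside [1.02, 9.11], so reliability is low).

Prediction calculation:
ŷ = 19.4224 + 3.7035 × (-5.80)
ŷ = -2.0579

Reliability:
- Data range: x ∈ [1.02, 9.11]
- Prediction point: x = -5.80 is 6.82 units below the observed range → this is EXTRAPOLATION, not interpolation

Why that matters here:
- Real relationships often flatten, saturate, or turn nonlinear at extremes
- There are no observations near this x to validate the fitted line there
- The standard error of prediction grows with (x − x̄)², and x = -5.80 is far from x̄ = 4.27

A defensible statement: 'if the linear trend continued to x = -5.80, y would be about -2.0579' — the premise is untested.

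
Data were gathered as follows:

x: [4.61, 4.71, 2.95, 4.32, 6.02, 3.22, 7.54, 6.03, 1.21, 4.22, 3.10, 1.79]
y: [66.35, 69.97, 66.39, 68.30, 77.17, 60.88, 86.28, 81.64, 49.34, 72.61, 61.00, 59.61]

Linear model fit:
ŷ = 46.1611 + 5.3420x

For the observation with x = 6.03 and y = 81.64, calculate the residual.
Residual = 3.2666

The residual is the difference between the actual value and the predicted value:

Residual = y - ŷ

Step 1: Calculate predicted value
ŷ = 46.1611 + 5.3420 × 6.03
ŷ = 78.3734

Step 2: Calculate residual
Residual = 81.64 - 78.3734
Residual = 3.2666

The residual is positive, so the observed y = 81.64 sits above the regression line (the line underestimates it by 3.2666).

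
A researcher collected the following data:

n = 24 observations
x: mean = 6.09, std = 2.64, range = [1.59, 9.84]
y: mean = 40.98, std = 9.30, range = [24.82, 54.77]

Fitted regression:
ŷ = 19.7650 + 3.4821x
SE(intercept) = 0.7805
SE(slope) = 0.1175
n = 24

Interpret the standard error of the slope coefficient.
The slope 3.4821 is pinned down to within about ±0.1175 (one SE) by these data — relative uncertainty 3.4%, i.e. precise.

SE(β̂₁) = s / √Sxx, where s is the residual standard deviation and Sxx = Σ(x − x̄)². It is the yardstick for how far β̂₁ = 3.4821 could plausibly be from the true slope.

Relative precision:
- SE / |β̂₁| = 0.1175 / 3.4821 = 3.4%
- Rule of thumb (under 20%: precise; 20% to under 50%: moderately precise; 50% or more: imprecise) → precise

Rough 95% range (±2 SE): 3.4821 ± 0.2350 → (3.2471, 3.7171).

What drives SE(β̂₁): larger n (here n = 24) → smaller SE; wider spread of x values → smaller SE.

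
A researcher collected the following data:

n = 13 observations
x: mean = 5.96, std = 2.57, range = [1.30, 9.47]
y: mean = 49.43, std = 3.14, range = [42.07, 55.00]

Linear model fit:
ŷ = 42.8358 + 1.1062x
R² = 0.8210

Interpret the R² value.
R² = 0.8210 means 82.10% of the variation in y is explained by the linear relationship with x. This indicates a strong fit.

R² (coefficient of determination) measures the proportion of variance in y explained by the regression model.

Here R² = 0.8210:
- Explained: 82.10% of the variation in y
- Unexplained (residual): 100% − 82.10% = 17.90%
- Rule of thumb (below 0.3 weak; 0.3 to below 0.7 moderate; 0.7 and above strong) → strong

Calculation: R² = 1 − (SS_res / SS_tot), where SS_res is the sum of squared residuals and SS_tot the total sum of squares.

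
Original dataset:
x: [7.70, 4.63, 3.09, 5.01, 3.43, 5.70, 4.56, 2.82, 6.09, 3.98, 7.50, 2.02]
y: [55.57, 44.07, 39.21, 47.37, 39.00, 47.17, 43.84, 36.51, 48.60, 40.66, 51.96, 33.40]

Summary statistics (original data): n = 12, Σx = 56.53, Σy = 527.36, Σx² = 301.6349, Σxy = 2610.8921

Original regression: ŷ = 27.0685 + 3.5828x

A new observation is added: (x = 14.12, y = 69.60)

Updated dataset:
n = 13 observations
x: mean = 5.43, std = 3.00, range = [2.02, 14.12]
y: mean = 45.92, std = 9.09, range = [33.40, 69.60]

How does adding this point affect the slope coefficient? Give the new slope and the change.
New slope β₁ = 2.9849 versus 3.5828 before: a change of -0.5979 (-16.7%).

The new point has HIGH LEVERAGE: x = 14.12 is far from the original mean x̄ = 56.53/12 ≈ 4.71 (original range [2.02, 7.70]).

Step 1: Update the sums with the new point (n goes from 12 to 13)
Σx  = 56.53 + 14.12 = 70.65
Σy  = 527.36 + 69.60 = 596.96
Σx² = 301.6349 + 14.12² = 301.6349 + 199.3744 = 501.0093
Σxy = 2610.8921 + 14.12×69.60 = 2610.8921 + 982.7520 = 3593.6441

Step 2: Recompute the slope with b₁ = (nΣxy − ΣxΣy) / (nΣx² − (Σx)²)
Numerator   = 13×3593.6441 − 70.65×596.96 = 46717.3733 − 42175.2240 = 4542.1493
Denominator = 13×501.0093 − 70.65² = 6513.1209 − 4991.4225 = 1521.6984
b₁(new) = 4542.1493 / 1521.6984 = 2.9849

(Same formula on the original sums: (12×2610.8921 − 56.53×527.36) / (12×301.6349 − 56.53²) = 1519.0444 / 423.9779 = 3.5828, matching the given fit.)

Step 3: Change in slope
Δβ₁ = 2.9849 − 3.5828 = -0.5979
Relative change = -0.5979 / 3.5828 × 100% = -16.7%
→ the slope decreases when the point is added.

A high-leverage point only changes the slope if it is off the original line; here y = 69.60 is below the original trend, so the slope decreases.
In practice: examine leverage (hᵢ) and Cook's distance rather than deleting it automatically.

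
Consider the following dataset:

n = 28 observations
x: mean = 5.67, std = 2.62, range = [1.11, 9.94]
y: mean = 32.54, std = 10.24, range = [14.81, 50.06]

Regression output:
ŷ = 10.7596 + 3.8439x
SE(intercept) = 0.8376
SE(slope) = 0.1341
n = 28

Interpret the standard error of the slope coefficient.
The slope 3.8439 is pinned down to within about ±0.1341 (one SE) by these data — relative uncertainty 3.5%, i.e. precise.

What SE measures:
- The standard error quantifies the sampling variability of the coefficient estimate
- It is the estimated standard deviation of β̂₁ across hypothetical repeated samples of the same size
- Smaller SE → more precise estimate

Relative precision:
- SE / |β̂₁| = 0.1341 / 3.8439 = 3.5%
- Rule of thumb (under 20%: precise; 20% to under 50%: moderately precise; 50% or more: imprecise) → precise

Rough 95% range (±2 SE): 3.8439 ± 0.2682 → (3.5757, 4.1121).

What drives SE(β̂₁): wider spread of x values → smaller SE; more residual scatter → larger SE.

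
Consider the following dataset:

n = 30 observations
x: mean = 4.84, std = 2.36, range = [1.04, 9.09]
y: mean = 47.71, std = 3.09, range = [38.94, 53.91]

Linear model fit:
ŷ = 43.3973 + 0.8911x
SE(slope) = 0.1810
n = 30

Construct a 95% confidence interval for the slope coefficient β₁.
The 95% CI for β₁ is (0.5203, 1.2619)

Confidence interval for the slope:

The 95% CI for β₁ is: β̂₁ ± t*(α/2, n-2) × SE(β̂₁)

Step 1: Find critical t-value
- Confidence level = 0.95
- Degrees of freedom = n - 2 = 30 - 2 = 28
- t*(α/2, 28) = 2.0484

Step 2: Calculate margin of error
Margin = 2.0484 × 0.1810 = 0.3708

Step 3: Construct interval
CI = 0.8911 ± 0.3708
CI = (0.5203, 1.2619)

Interpretation: each one-unit increase in x is associated with a change in mean y of between 0.5203 and 1.2619, with 95% confidence.
Since 0 is outside the interval, a two-sided test at α = 0.05 would reject H₀: β₁ = 0.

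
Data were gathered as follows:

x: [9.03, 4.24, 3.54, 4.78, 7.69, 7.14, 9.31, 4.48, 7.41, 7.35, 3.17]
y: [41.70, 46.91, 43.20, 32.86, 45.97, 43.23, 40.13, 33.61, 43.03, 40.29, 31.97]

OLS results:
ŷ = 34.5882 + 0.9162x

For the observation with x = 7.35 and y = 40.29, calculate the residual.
Residual = -1.0323

The residual is the difference between the actual value and the predicted value:

Residual = y - ŷ

Step 1: Calculate predicted value
ŷ = 34.5882 + 0.9162 × 7.35
ŷ = 41.3223

Step 2: Calculate residual
Residual = 40.29 - 41.3223
Residual = -1.0323

Sign check: y < ŷ, so the point is below the line and the fit overestimates here.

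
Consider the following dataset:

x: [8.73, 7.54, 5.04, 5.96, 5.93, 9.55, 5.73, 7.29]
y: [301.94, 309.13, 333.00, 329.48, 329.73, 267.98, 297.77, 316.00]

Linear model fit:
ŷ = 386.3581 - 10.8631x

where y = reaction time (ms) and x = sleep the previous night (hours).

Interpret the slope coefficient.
An increase of one hour in sleep is associated with a 10.8631 ms decrease in predicted reaction time.

The slope coefficient β₁ = -10.8631 represents the marginal effect of sleep on reaction time.

Interpretation:
- Sleep up by 1 hour → predicted reaction time decreases by 10.8631 ms
- The effect is assumed constant over the observed range of x (linearity)

The intercept β₀ = 386.3581 is the predicted reaction time when sleep = 0; since the smallest observed x is 5.04, this is an extrapolation and mainly anchors the line.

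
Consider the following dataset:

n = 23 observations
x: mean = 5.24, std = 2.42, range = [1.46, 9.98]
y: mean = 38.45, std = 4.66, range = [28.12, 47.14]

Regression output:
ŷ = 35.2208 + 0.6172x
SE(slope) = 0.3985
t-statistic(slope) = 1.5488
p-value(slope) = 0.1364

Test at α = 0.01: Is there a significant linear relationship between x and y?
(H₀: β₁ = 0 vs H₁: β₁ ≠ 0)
Fail to reject H₀: p-value = 0.1364 ≥ α = 0.01. The linear relationship is not significant at the 1% level.

Hypothesis test for the slope coefficient:

H₀: β₁ = 0 (no linear relationship)
H₁: β₁ ≠ 0 (linear relationship exists)

Test statistic: t = β̂₁ / SE(β̂₁) = 0.6172 / 0.3985 = 1.5488

The p-value (0.1364) is the probability, under H₀, of a t-statistic at least as extreme as |t| = 1.5488 (two-sided, df = n − 2 = 21).

Decision rule: reject H₀ if p-value < α.
p-value = 0.1364 ≥ α = 0.01 → fail to reject H₀.

Conclusion: the linear association between x and y is not significant at the 1% level.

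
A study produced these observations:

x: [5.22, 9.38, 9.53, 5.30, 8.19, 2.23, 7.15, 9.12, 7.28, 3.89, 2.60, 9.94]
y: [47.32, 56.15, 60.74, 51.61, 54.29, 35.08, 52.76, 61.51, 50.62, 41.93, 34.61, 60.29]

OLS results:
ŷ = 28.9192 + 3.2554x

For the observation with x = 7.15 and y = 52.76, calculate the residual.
Residual = 0.5647

The residual is the difference between the actual value and the predicted value:

Residual = y - ŷ

Step 1: Calculate predicted value
ŷ = 28.9192 + 3.2554 × 7.15
ŷ = 52.1953

Step 2: Calculate residual
Residual = 52.76 - 52.1953
Residual = 0.5647

Sign check: y > ŷ, so the point is above the line and the fit underestimates here.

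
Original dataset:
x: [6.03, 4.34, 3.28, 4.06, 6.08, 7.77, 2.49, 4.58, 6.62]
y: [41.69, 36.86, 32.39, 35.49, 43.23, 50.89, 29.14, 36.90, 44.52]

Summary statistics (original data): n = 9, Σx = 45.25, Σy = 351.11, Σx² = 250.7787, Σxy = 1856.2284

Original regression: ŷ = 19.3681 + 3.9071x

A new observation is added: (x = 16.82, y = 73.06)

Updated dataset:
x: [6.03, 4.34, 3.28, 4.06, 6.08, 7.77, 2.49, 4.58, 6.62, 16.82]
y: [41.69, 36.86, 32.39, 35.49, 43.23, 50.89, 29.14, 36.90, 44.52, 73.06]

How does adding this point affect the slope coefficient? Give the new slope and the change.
The slope changes from 3.9071 to 3.0472 (change of -0.8599, or -22.0%).

x = 16.82 lies well outside the original x-range [2.49, 7.77] (x̄ ≈ 5.03), so this observation has high leverage and can move the slope substantially.

Step 1: Update the sums with the new point (n goes from 9 to 10)
Σx  = 45.25 + 16.82 = 62.07
Σy  = 351.11 + 73.06 = 424.17
Σx² = 250.7787 + 16.82² = 250.7787 + 282.9124 = 533.6911
Σxy = 1856.2284 + 16.82×73.06 = 1856.2284 + 1228.8692 = 3085.0976

Step 2: Recompute the slope with b₁ = (nΣxy − ΣxΣy) / (nΣx² − (Σx)²)
Numerator   = 10×3085.0976 − 62.07×424.17 = 30850.9760 − 26328.2319 = 4522.7441
Denominator = 10×533.6911 − 62.07² = 5336.9110 − 3852.6849 = 1484.2261
b₁(new) = 4522.7441 / 1484.2261 = 3.0472

(Same formula on the original sums: (9×1856.2284 − 45.25×351.11) / (9×250.7787 − 45.25²) = 818.3281 / 209.4458 = 3.9071, matching the given fit.)

Step 3: Change in slope
Δβ₁ = 3.0472 − 3.9071 = -0.8599
Relative change = -0.8599 / 3.9071 × 100% = -22.0%
→ the slope decreases when the point is added.

A high-leverage point only changes the slope if it is off the original line; here y = 73.06 is below the original trend, so the slope decreases.
In practice: investigate whether it comes from the same population as the rest of the sample.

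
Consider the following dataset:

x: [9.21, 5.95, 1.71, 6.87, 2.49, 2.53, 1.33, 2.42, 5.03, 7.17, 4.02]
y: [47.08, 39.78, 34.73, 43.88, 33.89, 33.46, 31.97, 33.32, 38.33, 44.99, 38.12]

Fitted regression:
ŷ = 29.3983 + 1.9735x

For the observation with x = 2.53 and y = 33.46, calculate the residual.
Residual = -0.9313

The residual is the difference between the actual value and the predicted value:

Residual = y - ŷ

Step 1: Calculate predicted value
ŷ = 29.3983 + 1.9735 × 2.53
ŷ = 34.3913

Step 2: Calculate residual
Residual = 33.46 - 34.3913
Residual = -0.9313

Sign check: y < ŷ, so the point is below the line and the fit overestimates here.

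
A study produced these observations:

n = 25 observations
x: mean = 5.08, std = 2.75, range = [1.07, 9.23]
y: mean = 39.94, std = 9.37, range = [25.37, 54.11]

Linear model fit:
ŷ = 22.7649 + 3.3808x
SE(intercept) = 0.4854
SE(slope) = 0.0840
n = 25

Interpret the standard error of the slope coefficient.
SE(slope) = 0.0840 measures the uncertainty in the estimated slope. The coefficient is estimated precisely (SE/|β̂₁| = 2.5%).

SE(β̂₁) = 0.0840 says: if we drew many samples of n = 25 from the same population and refit each time, the fitted slopes would scatter with a standard deviation of roughly 0.0840 around the true β₁.

Relative precision:
- SE / |β̂₁| = 0.0840 / 3.3808 = 2.5%
- Rule of thumb (under 20%: precise; 20% to under 50%: moderately precise; 50% or more: imprecise) → precise

Rough 95% range (±2 SE): 3.3808 ± 0.1680 → (3.2128, 3.5488).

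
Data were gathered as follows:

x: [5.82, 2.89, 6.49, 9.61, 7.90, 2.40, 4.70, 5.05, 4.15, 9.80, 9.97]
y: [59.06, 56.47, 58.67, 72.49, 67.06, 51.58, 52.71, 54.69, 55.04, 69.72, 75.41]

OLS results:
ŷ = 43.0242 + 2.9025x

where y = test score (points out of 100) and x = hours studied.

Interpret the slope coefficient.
For each additional hour of study time, predicted test score increases by approximately 2.9025 points.

β₁ = 2.9025 is the change in predicted test score (points) per additional hour of study time.

Interpretation:
- Study time up by 1 hour → predicted test score increases by 2.9025 points
- This is a linear approximation: the same per-unit change is assumed across the whole observed x range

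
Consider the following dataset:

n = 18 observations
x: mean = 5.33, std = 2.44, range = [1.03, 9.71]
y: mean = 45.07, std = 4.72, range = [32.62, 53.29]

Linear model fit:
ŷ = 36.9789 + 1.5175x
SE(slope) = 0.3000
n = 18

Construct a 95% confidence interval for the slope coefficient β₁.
The 95% CI for β₁ is (0.8815, 2.1535)

Confidence interval for the slope:

The 95% CI for β₁ is: β̂₁ ± t*(α/2, n-2) × SE(β̂₁)

Step 1: Find critical t-value
- Confidence level = 0.95
- Degrees of freedom = n - 2 = 18 - 2 = 16
- t*(α/2, 16) = 2.1199

Step 2: Calculate margin of error
Margin = 2.1199 × 0.3000 = 0.6360

Step 3: Construct interval
CI = 1.5175 ± 0.6360
CI = (0.8815, 2.1535)

Interpretation: each one-unit increase in x is associated with a change in mean y of between 0.8815 and 2.1535, with 95% confidence.
Since 0 is outside the interval, a two-sided test at α = 0.05 would reject H₀: β₁ = 0.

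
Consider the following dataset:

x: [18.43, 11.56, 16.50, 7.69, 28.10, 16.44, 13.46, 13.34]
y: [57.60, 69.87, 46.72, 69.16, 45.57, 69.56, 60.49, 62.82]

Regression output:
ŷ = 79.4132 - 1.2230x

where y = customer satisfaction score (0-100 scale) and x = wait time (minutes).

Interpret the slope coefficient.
On average, satisfaction score is about 1.2230 points lower for every extra minute of wait time.

The slope β₁ = -1.2230 gives the rate at which the fitted satisfaction score changes with wait time.

Interpretation:
- Wait time up by 1 minute → predicted satisfaction score decreases by 1.2230 points
- The effect is assumed constant over the observed range of x (linearity)

The intercept β₀ = 79.4132 is the predicted satisfaction score when wait time = 0; since the smallest observed x is 7.69, this is an extrapolation and mainly anchors the line.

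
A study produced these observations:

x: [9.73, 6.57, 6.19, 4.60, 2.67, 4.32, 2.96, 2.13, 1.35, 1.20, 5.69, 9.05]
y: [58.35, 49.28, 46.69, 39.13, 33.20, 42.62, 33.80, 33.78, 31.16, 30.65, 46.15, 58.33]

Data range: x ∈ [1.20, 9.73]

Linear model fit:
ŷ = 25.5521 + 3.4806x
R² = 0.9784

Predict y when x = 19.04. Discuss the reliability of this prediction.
ŷ = 91.8227 (extrapolation — x = 19.04 lies outside [1.20, 9.73], so reliability is low).

Prediction calculation:
ŷ = 25.5521 + 3.4806 × 19.04
ŷ = 91.8227

Reliability:
- Data range: x ∈ [1.20, 9.73]
- Prediction point: x = 19.04 is 9.31 units above the observed range → this is EXTRAPOLATION, not interpolation

Why that matters here:
- The standard error of prediction grows with (x − x̄)², and x = 19.04 is far from x̄ = 4.71
- There are no observations near this x to validate the fitted line there

Report the number if required, but flag clearly that it is an extrapolation.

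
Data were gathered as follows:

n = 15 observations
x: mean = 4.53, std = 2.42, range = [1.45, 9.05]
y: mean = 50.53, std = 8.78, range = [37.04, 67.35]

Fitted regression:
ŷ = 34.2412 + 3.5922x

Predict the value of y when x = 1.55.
ŷ = 39.8091

To predict y for x = 1.55, substitute into the regression equation:

ŷ = 34.2412 + 3.5922 × 1.55
ŷ = 34.2412 + 5.5679
ŷ = 39.8091

This is the fitted mean response at that x — an individual observation would come with a wider prediction interval.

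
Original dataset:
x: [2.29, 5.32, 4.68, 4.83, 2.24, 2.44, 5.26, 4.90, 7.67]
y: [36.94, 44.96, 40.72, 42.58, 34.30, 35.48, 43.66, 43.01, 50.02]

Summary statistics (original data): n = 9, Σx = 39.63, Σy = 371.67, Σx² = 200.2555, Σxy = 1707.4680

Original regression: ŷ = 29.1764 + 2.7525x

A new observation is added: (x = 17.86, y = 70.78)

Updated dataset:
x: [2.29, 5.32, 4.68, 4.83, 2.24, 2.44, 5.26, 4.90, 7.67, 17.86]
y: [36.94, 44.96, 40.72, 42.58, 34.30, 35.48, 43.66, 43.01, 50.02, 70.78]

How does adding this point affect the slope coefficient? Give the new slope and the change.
The slope changes from 2.7525 to 2.2676 (change of -0.4849, or -17.6%).

x = 17.86 lies well outside the original x-range [2.24, 7.67] (x̄ ≈ 4.40), so this observation has high leverage and can move the slope substantially.

Step 1: Update the sums with the new point (n goes from 9 to 10)
Σx  = 39.63 + 17.86 = 57.49
Σy  = 371.67 + 70.78 = 442.45
Σx² = 200.2555 + 17.86² = 200.2555 + 318.9796 = 519.2351
Σxy = 1707.4680 + 17.86×70.78 = 1707.4680 + 1264.1308 = 2971.5988

Step 2: Recompute the slope with b₁ = (nΣxy − ΣxΣy) / (nΣx² − (Σx)²)
Numerator   = 10×2971.5988 − 57.49×442.45 = 29715.9880 − 25436.4505 = 4279.5375
Denominator = 10×519.2351 − 57.49² = 5192.3510 − 3305.1001 = 1887.2509
b₁(new) = 4279.5375 / 1887.2509 = 2.2676

(Same formula on the original sums: (9×1707.4680 − 39.63×371.67) / (9×200.2555 − 39.63²) = 637.9299 / 231.7626 = 2.7525, matching the given fit.)

Step 3: Change in slope
Δβ₁ = 2.2676 − 2.7525 = -0.4849
Relative change = -0.4849 / 2.7525 × 100% = -17.6%
→ the slope decreases when the point is added.

A high-leverage point only changes the slope if it is off the original line; here y = 70.78 is below the original trend, so the slope decreases.
In practice: examine leverage (hᵢ) and Cook's distance rather than deleting it automatically; refit with and without it and report both if conclusions differ.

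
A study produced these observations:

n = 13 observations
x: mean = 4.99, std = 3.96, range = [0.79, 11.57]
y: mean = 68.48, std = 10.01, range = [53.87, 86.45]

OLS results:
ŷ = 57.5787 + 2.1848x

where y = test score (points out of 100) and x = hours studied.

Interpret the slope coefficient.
On average, test score is about 2.1848 points higher for every extra hour of study time.

The slope coefficient β₁ = 2.1848 represents the marginal effect of study time on test score.

Interpretation:
- Study time up by 1 hour → predicted test score increases by 2.1848 points
- The effect is assumed constant over the observed range of x (linearity)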